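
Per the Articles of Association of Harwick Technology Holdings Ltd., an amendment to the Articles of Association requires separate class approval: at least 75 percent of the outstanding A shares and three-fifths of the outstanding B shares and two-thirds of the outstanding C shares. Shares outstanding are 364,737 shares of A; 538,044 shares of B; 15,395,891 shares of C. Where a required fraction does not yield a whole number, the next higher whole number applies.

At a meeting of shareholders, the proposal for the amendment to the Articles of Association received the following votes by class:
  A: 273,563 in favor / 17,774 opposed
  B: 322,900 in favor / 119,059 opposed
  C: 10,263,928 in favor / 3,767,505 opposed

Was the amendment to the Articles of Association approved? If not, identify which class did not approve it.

A: 3/4 of 364737 = 273552.75, rounded up to 273553; 273,553 required, 273,563 in favor — approved.
B: 3/5 of 538044 = 322826.40, rounded up to 322827; 322,827 required, 322,900 in favor — approved.
C: 2/3 of 15395891 = 10263927.33, rounded up to 10263928; 10,263,928 required, 10,263,928 in favor — approved.

Approved — every class gave the required vote.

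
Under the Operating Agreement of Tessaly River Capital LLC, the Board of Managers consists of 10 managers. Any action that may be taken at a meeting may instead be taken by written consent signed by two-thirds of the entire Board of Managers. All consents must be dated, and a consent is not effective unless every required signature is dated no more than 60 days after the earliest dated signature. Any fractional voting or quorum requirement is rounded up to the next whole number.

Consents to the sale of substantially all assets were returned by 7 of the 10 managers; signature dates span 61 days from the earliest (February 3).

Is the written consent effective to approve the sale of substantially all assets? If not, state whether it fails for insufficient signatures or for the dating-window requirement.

Signatures required: two-thirds of 10 — 2/3 of 10 = 6.67, rounded up to 7, so 7 needed; 7 signed. Sufficient.
Dating window: the latest signature is 61 days after the earliest; the limit is 60 days. Outside the window.

Not effective — dating-window requirement not satisfied.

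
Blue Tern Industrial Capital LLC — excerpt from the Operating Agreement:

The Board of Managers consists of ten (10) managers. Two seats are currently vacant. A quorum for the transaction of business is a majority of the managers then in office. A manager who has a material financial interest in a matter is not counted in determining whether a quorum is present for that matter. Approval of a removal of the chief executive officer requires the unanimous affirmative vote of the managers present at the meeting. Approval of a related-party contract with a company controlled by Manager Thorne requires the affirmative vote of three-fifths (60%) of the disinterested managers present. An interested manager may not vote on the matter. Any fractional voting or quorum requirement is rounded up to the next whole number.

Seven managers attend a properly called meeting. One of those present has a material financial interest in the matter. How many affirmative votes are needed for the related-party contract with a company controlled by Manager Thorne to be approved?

The related-party contract with a company controlled by Manager Thorne requires three-fifths of the disinterested managers present (7 − 1 = 6).
3/5 of 6 = 3.60, rounded up to 4.

4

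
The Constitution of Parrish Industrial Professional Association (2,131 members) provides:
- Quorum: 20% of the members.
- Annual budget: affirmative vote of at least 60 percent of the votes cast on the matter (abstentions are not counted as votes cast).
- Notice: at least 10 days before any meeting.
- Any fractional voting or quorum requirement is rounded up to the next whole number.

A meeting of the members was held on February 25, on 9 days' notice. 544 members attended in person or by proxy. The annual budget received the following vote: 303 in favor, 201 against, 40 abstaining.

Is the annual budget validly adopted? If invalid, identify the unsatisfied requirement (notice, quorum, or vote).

Invalid — notice requirement not satisfied.

Notice: 9 days given; 10 required. Not satisfied.
Quorum: 20% of 2,131 = 426.20, rounded up to 427; 544 present. Satisfied.
Vote: requires three-fifths of the votes cast (544 − 40 abstaining = 504); 3/5 of 504 = 302.40, rounded up to 303, so 303 needed; 303 in favor. Satisfied.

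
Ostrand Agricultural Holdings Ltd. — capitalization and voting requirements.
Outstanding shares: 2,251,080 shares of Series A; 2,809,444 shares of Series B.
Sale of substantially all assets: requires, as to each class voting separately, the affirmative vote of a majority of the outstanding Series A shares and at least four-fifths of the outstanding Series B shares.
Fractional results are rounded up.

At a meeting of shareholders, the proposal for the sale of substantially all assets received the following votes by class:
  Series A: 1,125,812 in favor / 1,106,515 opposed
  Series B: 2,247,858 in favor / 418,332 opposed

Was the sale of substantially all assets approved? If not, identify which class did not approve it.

Series A: a majority of 2251080 is 1125541; 1,125,541 required, 1,125,812 in favor — approved.
Series B: 4/5 of 2809444 = 2247555.20, rounded up to 2247556; 2,247,556 required, 2,247,858 in favor — approved.

Approved — every class gave the required vote.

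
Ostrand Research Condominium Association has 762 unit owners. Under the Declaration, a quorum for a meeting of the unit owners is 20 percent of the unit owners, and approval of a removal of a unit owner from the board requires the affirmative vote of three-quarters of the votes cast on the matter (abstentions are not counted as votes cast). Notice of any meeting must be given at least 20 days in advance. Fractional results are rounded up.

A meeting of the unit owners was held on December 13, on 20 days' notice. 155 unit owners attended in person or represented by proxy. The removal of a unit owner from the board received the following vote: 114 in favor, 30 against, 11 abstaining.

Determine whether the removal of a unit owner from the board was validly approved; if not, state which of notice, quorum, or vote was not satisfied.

Notice: 20 days given; 20 required. Satisfied.
Quorum: 20% of 762 = 152.40, rounded up to 153; 155 present. Satisfied.
Vote: requires three-fourths of the votes cast (155 − 11 abstaining = 144); 3/4 of 144 = 108, so 108 needed; 114 in favor. Satisfied.

Valid — all requirements satisfied.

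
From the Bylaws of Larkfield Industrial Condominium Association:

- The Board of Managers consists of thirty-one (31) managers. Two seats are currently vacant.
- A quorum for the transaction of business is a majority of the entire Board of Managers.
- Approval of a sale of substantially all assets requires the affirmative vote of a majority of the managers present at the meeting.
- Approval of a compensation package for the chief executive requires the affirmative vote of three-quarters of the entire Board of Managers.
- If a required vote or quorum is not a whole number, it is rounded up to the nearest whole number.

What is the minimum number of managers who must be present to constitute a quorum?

A majority of 31 is 16.

16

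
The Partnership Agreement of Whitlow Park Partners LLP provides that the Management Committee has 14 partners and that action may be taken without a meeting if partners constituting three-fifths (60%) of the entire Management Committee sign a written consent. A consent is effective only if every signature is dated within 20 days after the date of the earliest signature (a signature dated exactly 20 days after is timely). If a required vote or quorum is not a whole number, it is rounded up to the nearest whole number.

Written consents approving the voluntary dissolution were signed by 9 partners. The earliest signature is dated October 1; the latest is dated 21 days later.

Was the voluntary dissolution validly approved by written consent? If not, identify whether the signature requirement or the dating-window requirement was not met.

Not effective — dating-window requirement not satisfied.

Signatures required: three-fifths (60%) of 14 — 3/5 of 14 = 8.40, rounded up to 9, so 9 needed; 9 signed. Sufficient.
Dating window: the latest signature is 21 days after the earliest; the limit is 20 days. Outside the window.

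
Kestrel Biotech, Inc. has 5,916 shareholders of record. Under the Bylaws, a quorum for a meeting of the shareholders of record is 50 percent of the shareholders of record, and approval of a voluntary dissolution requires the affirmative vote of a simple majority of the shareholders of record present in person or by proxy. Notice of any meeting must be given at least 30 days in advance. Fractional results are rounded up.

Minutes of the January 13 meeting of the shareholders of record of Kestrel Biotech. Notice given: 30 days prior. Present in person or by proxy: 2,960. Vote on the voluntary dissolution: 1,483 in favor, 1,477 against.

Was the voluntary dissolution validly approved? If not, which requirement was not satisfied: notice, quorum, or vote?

Valid — all requirements satisfied.

Notice: 30 days given; 30 required. Satisfied.
Quorum: 50% of 5,916 = 2,958; 2,960 present. Satisfied.
Vote: requires a majority of those present (2,960); a majority of 2960 is 1481, so 1,481 needed; 1,483 in favor. Satisfied.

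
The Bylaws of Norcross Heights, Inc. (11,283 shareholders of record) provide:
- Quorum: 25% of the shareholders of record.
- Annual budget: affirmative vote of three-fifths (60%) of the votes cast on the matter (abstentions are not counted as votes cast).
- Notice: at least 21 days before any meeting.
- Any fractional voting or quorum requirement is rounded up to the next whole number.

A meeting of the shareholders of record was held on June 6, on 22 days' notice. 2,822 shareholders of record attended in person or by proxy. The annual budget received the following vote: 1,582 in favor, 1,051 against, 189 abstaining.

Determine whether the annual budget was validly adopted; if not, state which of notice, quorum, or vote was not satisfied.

Valid — all requirements satisfied.

Notice: 22 days given; 21 required. Satisfied.
Quorum: 25% of 11,283 = 2,820.75, rounded up to 2,821; 2,822 present. Satisfied.
Vote: requires three-fifths of the votes cast (2,822 − 189 abstaining = 2,633); 3/5 of 2633 = 1579.80, rounded up to 1580, so 1,580 needed; 1,582 in favor. Satisfied.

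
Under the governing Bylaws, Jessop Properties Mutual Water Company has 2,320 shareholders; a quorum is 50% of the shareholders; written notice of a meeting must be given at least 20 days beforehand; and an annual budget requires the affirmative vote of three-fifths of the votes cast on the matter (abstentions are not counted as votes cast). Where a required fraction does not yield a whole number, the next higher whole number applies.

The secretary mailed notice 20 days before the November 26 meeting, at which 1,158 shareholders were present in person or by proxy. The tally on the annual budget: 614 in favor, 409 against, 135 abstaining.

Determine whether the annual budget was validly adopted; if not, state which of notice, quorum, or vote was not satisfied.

Notice: 20 days given; 20 required. Satisfied.
Quorum: 50% of 2,320 = 1,160; 1,158 present. Not satisfied.
Vote: requires three-fifths of the votes cast (1,158 − 135 abstaining = 1,023); 3/5 of 1023 = 613.80, rounded up to 614, so 614 needed; 614 in favor. Satisfied.

Invalid — quorum requirement not satisfied.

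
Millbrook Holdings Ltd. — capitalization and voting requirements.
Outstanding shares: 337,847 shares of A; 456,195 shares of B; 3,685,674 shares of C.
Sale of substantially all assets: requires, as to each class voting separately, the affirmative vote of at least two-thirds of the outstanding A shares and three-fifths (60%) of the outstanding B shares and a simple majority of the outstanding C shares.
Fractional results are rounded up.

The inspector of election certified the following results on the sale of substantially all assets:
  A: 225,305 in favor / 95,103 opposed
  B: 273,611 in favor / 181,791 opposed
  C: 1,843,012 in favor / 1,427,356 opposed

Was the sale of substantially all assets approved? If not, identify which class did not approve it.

Not approved — the B shares did not give the required vote.

A: 2/3 of 337847 = 225231.33, rounded up to 225232; 225,232 required, 225,305 in favor — approved.
B: 3/5 of 456195 = 273717; 273,717 required, 273,611 in favor — not approved.
C: a majority of 3685674 is 1842838; 1,842,838 required, 1,843,012 in favor — approved.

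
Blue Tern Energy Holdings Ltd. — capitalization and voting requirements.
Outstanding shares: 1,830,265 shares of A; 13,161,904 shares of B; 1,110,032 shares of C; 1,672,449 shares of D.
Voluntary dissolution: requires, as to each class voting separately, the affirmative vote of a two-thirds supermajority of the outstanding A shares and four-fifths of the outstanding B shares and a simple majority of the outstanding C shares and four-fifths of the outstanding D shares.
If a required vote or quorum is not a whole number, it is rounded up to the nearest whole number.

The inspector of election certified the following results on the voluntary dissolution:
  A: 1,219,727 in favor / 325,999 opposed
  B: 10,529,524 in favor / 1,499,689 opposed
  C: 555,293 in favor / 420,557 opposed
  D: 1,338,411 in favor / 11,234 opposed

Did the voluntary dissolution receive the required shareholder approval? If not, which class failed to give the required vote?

Not approved — the A shares did not give the required vote.

A: 2/3 of 1830265 = 1220176.67, rounded up to 1220177; 1,220,177 required, 1,219,727 in favor — not approved.
B: 4/5 of 13161904 = 10529523.20, rounded up to 10529524; 10,529,524 required, 10,529,524 in favor — approved.
C: a majority of 1110032 is 555017; 555,017 required, 555,293 in favor — approved.
D: 4/5 of 1672449 = 1337959.20, rounded up to 1337960; 1,337,960 required, 1,338,411 in favor — approved.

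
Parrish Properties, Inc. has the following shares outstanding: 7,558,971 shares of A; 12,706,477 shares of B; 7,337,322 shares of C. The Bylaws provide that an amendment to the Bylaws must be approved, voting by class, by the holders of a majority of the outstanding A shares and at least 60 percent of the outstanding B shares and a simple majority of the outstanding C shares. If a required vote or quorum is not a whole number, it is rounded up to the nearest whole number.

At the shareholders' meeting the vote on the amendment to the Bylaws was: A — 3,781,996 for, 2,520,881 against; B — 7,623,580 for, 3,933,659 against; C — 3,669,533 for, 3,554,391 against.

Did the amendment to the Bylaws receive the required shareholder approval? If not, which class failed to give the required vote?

A: a majority of 7558971 is 3779486; 3,779,486 required, 3,781,996 in favor — approved.
B: 3/5 of 12706477 = 7623886.20, rounded up to 7623887; 7,623,887 required, 7,623,580 in favor — not approved.
C: a majority of 7337322 is 3668662; 3,668,662 required, 3,669,533 in favor — approved.

Not approved — the B shares did not give the required vote.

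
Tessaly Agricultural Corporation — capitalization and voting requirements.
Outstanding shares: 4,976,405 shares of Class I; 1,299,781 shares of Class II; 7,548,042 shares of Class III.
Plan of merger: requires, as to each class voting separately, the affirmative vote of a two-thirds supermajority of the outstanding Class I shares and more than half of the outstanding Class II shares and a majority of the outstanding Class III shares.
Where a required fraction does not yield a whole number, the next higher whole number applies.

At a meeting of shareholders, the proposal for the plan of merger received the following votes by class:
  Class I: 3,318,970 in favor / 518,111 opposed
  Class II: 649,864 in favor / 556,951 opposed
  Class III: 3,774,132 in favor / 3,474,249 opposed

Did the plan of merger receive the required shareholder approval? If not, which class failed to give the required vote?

Not approved — the Class II shares did not give the required vote.

Class I: 2/3 of 4976405 = 3317603.33, rounded up to 3317604; 3,317,604 required, 3,318,970 in favor — approved.
Class II: a majority of 1299781 is 649891; 649,891 required, 649,864 in favor — not approved.
Class III: a majority of 7548042 is 3774022; 3,774,022 required, 3,774,132 in favor — approved.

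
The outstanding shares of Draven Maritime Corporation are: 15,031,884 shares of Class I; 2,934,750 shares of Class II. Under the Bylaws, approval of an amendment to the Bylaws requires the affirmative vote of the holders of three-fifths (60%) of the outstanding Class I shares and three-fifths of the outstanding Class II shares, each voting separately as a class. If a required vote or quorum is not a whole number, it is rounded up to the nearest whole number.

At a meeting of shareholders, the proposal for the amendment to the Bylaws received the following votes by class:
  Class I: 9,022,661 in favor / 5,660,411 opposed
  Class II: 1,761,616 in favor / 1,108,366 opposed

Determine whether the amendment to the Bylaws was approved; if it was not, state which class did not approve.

Approved — every class gave the required vote.

Class I: 3/5 of 15031884 = 9019130.40, rounded up to 9019131; 9,019,131 required, 9,022,661 in favor — approved.
Class II: 3/5 of 2934750 = 1760850; 1,760,850 required, 1,761,616 in favor — approved.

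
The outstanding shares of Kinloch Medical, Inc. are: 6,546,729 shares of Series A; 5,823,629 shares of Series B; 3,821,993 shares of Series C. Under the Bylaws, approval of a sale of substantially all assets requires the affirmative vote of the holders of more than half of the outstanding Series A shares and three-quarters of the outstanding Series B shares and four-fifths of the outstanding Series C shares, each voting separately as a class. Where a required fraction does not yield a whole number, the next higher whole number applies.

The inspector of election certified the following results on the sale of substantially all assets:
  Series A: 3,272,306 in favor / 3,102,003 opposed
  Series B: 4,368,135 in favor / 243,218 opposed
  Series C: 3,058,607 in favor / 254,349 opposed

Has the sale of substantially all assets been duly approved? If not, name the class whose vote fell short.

Series A: a majority of 6546729 is 3273365; 3,273,365 required, 3,272,306 in favor — not approved.
Series B: 3/4 of 5823629 = 4367721.75, rounded up to 4367722; 4,367,722 required, 4,368,135 in favor — approved.
Series C: 4/5 of 3821993 = 3057594.40, rounded up to 3057595; 3,057,595 required, 3,058,607 in favor — approved.

Not approved — the Series A shares did not give the required vote.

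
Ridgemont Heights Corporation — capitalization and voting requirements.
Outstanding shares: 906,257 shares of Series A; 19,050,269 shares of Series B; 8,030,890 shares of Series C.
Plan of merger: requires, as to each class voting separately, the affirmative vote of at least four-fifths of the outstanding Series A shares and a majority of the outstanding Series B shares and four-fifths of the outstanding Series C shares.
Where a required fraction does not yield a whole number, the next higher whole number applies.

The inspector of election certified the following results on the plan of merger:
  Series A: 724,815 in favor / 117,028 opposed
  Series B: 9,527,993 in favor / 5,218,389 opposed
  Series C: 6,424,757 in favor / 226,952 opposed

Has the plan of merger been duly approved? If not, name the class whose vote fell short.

Not approved — the Series A shares did not give the required vote.

Series A: 4/5 of 906257 = 725005.60, rounded up to 725006; 725,006 required, 724,815 in favor — not approved.
Series B: a majority of 19050269 is 9525135; 9,525,135 required, 9,527,993 in favor — approved.
Series C: 4/5 of 8030890 = 6424712; 6,424,712 required, 6,424,757 in favor — approved.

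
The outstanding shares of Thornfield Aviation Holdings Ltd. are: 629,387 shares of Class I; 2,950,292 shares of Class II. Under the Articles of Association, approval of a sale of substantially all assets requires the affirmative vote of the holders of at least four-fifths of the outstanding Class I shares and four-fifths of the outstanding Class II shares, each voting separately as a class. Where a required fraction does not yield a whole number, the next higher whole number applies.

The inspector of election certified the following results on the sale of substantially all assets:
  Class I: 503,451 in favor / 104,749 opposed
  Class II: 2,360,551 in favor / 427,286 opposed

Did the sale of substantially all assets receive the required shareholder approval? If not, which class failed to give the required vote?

Class I: 4/5 of 629387 = 503509.60, rounded up to 503510; 503,510 required, 503,451 in favor — not approved.
Class II: 4/5 of 2950292 = 2360233.60, rounded up to 2360234; 2,360,234 required, 2,360,551 in favor — approved.

Not approved — the Class I shares did not give the required vote.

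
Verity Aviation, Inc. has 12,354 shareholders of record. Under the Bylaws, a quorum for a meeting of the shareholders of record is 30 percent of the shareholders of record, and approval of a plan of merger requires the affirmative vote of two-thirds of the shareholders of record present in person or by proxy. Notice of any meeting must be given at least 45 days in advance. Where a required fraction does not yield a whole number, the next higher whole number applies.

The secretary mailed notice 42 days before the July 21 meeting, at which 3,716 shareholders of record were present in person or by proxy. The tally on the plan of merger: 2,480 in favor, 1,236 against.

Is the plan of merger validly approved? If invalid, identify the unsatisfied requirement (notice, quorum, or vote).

Invalid — notice requirement not satisfied.

Notice: 42 days given; 45 required. Not satisfied.
Quorum: 30% of 12,354 = 3,706.20, rounded up to 3,707; 3,716 present. Satisfied.
Vote: requires two-thirds of those present (3,716); 2/3 of 3716 = 2477.33, rounded up to 2478, so 2,478 needed; 2,480 in favor. Satisfied.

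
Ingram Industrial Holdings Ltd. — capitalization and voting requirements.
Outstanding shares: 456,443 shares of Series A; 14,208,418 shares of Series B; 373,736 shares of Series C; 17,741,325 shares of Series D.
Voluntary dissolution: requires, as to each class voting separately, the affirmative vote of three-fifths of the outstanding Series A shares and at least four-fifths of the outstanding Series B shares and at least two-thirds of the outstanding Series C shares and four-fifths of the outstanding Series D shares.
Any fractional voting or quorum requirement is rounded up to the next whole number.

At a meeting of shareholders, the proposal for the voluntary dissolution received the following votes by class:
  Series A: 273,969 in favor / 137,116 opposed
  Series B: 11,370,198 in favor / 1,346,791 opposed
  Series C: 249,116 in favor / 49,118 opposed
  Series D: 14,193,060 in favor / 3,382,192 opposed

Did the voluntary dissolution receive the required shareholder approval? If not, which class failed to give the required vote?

Not approved — the Series C shares did not give the required vote.

Series A: 3/5 of 456443 = 273865.80, rounded up to 273866; 273,866 required, 273,969 in favor — approved.
Series B: 4/5 of 14208418 = 11366734.40, rounded up to 11366735; 11,366,735 required, 11,370,198 in favor — approved.
Series C: 2/3 of 373736 = 249157.33, rounded up to 249158; 249,158 required, 249,116 in favor — not approved.
Series D: 4/5 of 17741325 = 14193060; 14,193,060 required, 14,193,060 in favor — approved.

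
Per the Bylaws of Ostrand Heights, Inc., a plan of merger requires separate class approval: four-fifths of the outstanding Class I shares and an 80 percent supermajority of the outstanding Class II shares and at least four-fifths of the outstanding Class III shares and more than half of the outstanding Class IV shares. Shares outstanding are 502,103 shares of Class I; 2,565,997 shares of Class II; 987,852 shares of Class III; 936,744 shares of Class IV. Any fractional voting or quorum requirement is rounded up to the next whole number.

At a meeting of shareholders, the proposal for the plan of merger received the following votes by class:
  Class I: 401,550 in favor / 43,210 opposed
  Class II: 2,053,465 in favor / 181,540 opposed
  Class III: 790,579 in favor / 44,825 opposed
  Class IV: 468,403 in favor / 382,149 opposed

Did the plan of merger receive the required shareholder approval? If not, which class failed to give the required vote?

Not approved — the Class I shares did not give the required vote.

Class I: 4/5 of 502103 = 401682.40, rounded up to 401683; 401,683 required, 401,550 in favor — not approved.
Class II: 4/5 of 2565997 = 2052797.60, rounded up to 2052798; 2,052,798 required, 2,053,465 in favor — approved.
Class III: 4/5 of 987852 = 790281.60, rounded up to 790282; 790,282 required, 790,579 in favor — approved.
Class IV: a majority of 936744 is 468373; 468,373 required, 468,403 in favor — approved.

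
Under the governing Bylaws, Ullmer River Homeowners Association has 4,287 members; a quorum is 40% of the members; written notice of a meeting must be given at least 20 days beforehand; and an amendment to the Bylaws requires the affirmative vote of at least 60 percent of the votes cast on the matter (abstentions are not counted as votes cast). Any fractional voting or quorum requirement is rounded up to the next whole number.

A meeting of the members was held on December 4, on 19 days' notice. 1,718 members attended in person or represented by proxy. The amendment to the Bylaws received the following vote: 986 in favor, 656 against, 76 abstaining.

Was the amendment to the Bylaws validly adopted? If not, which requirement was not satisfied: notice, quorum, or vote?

Notice: 19 days given; 20 required. Not satisfied.
Quorum: 40% of 4,287 = 1,714.80, rounded up to 1,715; 1,718 present. Satisfied.
Vote: requires three-fifths of the votes cast (1,718 − 76 abstaining = 1,642); 3/5 of 1642 = 985.20, rounded up to 986, so 986 needed; 986 in favor. Satisfied.

Invalid — notice requirement not satisfied.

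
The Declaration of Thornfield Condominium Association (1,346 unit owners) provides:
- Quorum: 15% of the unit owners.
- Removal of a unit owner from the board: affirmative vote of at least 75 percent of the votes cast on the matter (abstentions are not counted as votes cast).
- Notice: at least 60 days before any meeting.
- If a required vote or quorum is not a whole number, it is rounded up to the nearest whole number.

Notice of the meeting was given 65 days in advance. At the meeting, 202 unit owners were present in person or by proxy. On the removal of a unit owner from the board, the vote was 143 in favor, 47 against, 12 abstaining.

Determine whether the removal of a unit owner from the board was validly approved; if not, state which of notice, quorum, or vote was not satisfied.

Valid — all requirements satisfied.

Notice: 65 days given; 60 required. Satisfied.
Quorum: 15% of 1,346 = 201.90, rounded up to 202; 202 present. Satisfied.
Vote: requires three-fourths of the votes cast (202 − 12 abstaining = 190); 3/4 of 190 = 142.50, rounded up to 143, so 143 needed; 143 in favor. Satisfied.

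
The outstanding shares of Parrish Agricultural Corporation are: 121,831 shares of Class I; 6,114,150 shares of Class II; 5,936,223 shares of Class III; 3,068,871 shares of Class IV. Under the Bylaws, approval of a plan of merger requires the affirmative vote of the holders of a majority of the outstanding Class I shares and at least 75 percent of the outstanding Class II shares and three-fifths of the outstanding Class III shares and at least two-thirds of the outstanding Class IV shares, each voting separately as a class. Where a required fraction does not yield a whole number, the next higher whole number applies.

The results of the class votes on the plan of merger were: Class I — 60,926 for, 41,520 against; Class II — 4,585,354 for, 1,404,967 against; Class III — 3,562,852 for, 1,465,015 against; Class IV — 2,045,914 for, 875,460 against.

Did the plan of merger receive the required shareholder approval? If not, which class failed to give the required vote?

Not approved — the Class II shares did not give the required vote.

Class I: a majority of 121831 is 60916; 60,916 required, 60,926 in favor — approved.
Class II: 3/4 of 6114150 = 4585612.50, rounded up to 4585613; 4,585,613 required, 4,585,354 in favor — not approved.
Class III: 3/5 of 5936223 = 3561733.80, rounded up to 3561734; 3,561,734 required, 3,562,852 in favor — approved.
Class IV: 2/3 of 3068871 = 2045914; 2,045,914 required, 2,045,914 in favor — approved.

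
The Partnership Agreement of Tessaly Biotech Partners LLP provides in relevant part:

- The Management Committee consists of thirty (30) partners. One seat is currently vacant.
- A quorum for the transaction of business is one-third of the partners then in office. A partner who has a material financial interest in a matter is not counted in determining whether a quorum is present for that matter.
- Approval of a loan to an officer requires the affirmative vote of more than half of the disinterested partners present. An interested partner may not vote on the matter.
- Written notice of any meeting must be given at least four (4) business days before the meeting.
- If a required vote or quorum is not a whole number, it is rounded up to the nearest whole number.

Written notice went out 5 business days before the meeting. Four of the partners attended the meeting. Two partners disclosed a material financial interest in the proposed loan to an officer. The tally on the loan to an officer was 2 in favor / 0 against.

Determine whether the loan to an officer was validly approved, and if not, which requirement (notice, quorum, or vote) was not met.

Notice: 5 business days given; 4 required (5 ≥ 4). Satisfied.
Quorum: 4 present, but the 2 interested partners do not count, leaving 2. Quorum is 10. Not satisfied.
Vote: the loan to an officer requires a majority of the disinterested partners present (4 − 2 = 2). A majority of 2 is 2, so 2 affirmative votes are needed; 2 voted in favor. Satisfied. (Moot — without a quorum no business can be validly transacted.)

Invalid — quorum requirement not satisfied.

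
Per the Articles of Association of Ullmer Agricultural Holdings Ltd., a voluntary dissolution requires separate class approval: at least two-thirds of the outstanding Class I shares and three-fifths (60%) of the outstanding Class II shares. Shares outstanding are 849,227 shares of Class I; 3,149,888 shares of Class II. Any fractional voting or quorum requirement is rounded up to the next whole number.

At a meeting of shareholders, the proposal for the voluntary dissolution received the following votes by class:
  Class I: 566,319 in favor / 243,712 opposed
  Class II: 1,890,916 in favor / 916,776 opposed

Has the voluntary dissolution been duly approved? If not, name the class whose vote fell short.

Approved — every class gave the required vote.

Class I: 2/3 of 849227 = 566151.33, rounded up to 566152; 566,152 required, 566,319 in favor — approved.
Class II: 3/5 of 3149888 = 1889932.80, rounded up to 1889933; 1,889,933 required, 1,890,916 in favor — approved.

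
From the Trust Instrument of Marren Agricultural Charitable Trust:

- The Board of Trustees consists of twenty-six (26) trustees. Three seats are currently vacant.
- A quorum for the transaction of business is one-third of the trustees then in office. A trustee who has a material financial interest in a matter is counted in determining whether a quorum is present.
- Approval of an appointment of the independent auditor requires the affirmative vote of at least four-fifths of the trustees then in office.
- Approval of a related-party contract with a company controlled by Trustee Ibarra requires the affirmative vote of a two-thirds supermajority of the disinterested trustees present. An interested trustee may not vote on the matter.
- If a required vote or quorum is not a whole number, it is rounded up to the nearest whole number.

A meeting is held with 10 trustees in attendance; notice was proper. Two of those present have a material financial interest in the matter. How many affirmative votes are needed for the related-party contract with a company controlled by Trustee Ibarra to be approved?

6

The related-party contract with a company controlled by Trustee Ibarra requires two-thirds of the disinterested trustees present (10 − 2 = 8).
2/3 of 8 = 5.33, rounded up to 6.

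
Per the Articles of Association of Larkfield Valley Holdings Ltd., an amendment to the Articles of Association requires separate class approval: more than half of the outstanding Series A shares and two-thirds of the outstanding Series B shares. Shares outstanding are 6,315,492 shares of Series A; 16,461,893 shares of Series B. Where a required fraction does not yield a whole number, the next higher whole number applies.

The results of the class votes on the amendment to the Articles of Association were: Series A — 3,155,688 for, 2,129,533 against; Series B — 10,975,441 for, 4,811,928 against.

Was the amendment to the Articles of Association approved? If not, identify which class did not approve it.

Not approved — the Series A shares did not give the required vote.

Series A: a majority of 6315492 is 3157747; 3,157,747 required, 3,155,688 in favor — not approved.
Series B: 2/3 of 16461893 = 10974595.33, rounded up to 10974596; 10,974,596 required, 10,975,441 in favor — approved.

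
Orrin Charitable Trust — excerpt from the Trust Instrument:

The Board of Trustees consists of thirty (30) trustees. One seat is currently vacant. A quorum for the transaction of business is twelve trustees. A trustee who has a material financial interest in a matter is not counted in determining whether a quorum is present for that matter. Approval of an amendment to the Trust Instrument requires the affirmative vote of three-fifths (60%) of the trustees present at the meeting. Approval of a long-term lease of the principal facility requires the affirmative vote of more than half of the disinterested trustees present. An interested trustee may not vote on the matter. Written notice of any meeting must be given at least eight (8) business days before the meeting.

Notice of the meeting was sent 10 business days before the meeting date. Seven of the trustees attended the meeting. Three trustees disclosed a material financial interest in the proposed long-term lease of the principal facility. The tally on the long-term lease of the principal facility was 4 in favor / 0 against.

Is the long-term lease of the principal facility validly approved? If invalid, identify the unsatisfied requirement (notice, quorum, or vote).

Notice: 10 business days given; 8 required (10 ≥ 8). Satisfied.
Quorum: 7 present, but the 3 interested trustees do not count, leaving 4. Quorum is 12. Not satisfied.
Vote: the long-term lease of the principal facility requires a majority of the disinterested trustees present (7 − 3 = 4). A majority of 4 is 3, so 3 affirmative votes are needed; 4 voted in favor. Satisfied. (Moot — without a quorum no business can be validly transacted.)

Invalid — quorum requirement not satisfied.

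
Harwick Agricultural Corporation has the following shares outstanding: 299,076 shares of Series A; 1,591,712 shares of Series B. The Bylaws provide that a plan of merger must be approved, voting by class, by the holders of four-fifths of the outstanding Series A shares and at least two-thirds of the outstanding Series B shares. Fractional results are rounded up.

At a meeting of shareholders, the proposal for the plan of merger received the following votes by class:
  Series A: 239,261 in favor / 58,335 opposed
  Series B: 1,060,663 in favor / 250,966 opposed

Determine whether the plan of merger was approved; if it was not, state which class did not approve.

Not approved — the Series B shares did not give the required vote.

Series A: 4/5 of 299076 = 239260.80, rounded up to 239261; 239,261 required, 239,261 in favor — approved.
Series B: 2/3 of 1591712 = 1061141.33, rounded up to 1061142; 1,061,142 required, 1,060,663 in favor — not approved.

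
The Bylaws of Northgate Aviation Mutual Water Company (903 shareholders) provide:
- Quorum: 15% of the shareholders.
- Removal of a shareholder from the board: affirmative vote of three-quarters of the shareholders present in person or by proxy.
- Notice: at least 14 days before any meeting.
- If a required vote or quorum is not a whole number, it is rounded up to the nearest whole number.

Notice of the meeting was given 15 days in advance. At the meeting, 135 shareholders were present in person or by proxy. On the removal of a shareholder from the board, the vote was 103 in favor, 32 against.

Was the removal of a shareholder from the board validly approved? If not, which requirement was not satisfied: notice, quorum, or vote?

Invalid — quorum requirement not satisfied.

Notice: 15 days given; 14 required. Satisfied.
Quorum: 15% of 903 = 135.45, rounded up to 136; 135 present. Not satisfied.
Vote: requires three-fourths of those present (135); 3/4 of 135 = 101.25, rounded up to 102, so 102 needed; 103 in favor. Satisfied.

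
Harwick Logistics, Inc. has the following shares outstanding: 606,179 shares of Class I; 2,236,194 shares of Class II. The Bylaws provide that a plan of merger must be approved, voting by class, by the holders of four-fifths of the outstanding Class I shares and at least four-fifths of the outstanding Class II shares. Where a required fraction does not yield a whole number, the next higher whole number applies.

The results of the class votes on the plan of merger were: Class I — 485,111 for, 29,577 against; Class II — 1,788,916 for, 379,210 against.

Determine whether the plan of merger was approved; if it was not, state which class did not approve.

Not approved — the Class II shares did not give the required vote.

Class I: 4/5 of 606179 = 484943.20, rounded up to 484944; 484,944 required, 485,111 in favor — approved.
Class II: 4/5 of 2236194 = 1788955.20, rounded up to 1788956; 1,788,956 required, 1,788,916 in favor — not approved.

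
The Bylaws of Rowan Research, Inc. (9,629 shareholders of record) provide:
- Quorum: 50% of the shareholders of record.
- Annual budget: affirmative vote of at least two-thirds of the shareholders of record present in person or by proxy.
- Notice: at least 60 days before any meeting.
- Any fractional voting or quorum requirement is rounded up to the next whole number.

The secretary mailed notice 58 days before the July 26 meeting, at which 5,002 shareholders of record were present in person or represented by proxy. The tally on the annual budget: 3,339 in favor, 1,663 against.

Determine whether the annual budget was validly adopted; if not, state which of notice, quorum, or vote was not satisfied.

Notice: 58 days given; 60 required. Not satisfied.
Quorum: 50% of 9,629 = 4,814.50, rounded up to 4,815; 5,002 present. Satisfied.
Vote: requires two-thirds of those present (5,002); 2/3 of 5002 = 3334.67, rounded up to 3335, so 3,335 needed; 3,339 in favor. Satisfied.

Invalid — notice requirement not satisfied.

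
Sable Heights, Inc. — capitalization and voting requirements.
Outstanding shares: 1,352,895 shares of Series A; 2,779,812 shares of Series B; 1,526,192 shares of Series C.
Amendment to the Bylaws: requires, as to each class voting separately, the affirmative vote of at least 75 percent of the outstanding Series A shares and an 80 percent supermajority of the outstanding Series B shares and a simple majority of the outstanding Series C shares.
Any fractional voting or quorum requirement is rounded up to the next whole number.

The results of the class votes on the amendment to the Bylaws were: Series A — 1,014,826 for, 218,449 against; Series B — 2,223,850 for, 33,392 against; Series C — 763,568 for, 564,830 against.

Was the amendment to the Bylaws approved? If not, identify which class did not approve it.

Approved — every class gave the required vote.

Series A: 3/4 of 1352895 = 1014671.25, rounded up to 1014672; 1,014,672 required, 1,014,826 in favor — approved.
Series B: 4/5 of 2779812 = 2223849.60, rounded up to 2223850; 2,223,850 required, 2,223,850 in favor — approved.
Series C: a majority of 1526192 is 763097; 763,097 required, 763,568 in favor — approved.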